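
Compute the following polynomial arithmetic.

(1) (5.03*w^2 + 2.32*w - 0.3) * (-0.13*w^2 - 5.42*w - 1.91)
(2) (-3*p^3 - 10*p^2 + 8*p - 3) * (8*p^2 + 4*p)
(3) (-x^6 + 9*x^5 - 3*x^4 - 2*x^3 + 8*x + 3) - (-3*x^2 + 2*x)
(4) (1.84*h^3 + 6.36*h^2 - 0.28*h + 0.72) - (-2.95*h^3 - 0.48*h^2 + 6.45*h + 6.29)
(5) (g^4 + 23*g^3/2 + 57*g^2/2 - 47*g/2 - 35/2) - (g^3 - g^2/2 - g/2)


(1) = -0.6539*w^4 - 27.5642*w^3 - 22.1427*w^2 - 2.8052*w + 0.573
(2) = -24*p^5 - 92*p^4 + 24*p^3 + 8*p^2 - 12*p
(3) = -x^6 + 9*x^5 - 3*x^4 - 2*x^3 + 3*x^2 + 6*x + 3
(4) = 4.79*h^3 + 6.84*h^2 - 6.73*h - 5.57
(5) = g^4 + 21*g^3/2 + 29*g^2 - 23*g - 35/2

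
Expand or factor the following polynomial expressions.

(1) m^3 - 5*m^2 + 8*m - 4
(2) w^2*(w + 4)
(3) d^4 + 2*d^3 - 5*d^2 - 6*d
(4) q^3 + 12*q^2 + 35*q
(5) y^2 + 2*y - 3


(1) = (m - 2)^2*(m - 1)
(2) = w^3 + 4*w^2
(3) = d*(d - 2)*(d + 1)*(d + 3)
(4) = q*(q + 5)*(q + 7)
(5) = (y - 1)*(y + 3)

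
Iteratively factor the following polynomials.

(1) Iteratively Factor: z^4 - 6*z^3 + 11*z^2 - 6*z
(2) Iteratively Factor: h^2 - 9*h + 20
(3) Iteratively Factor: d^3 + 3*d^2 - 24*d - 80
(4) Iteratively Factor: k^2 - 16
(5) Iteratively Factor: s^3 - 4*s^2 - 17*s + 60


(1) = (z)*(z^3 - 6*z^2 + 11*z - 6) = z*(z - 1)*(z^2 - 5*z + 6) = z*(z - 2)*(z - 1)*(z - 3)
(2) = (h - 5)*(h - 4)
(3) = (d + 4)*(d^2 - d - 20) = (d - 5)*(d + 4)*(d + 4)
(4) = (k + 4)*(k - 4)
(5) = (s - 5)*(s^2 + s - 12) = (s - 5)*(s - 3)*(s + 4)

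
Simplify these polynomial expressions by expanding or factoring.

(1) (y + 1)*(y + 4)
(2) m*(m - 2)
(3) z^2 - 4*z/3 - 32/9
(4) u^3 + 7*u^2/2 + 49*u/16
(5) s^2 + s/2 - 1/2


(1) = y^2 + 5*y + 4
(2) = m^2 - 2*m
(3) = (z - 8/3)*(z + 4/3)
(4) = u*(u + 7/4)^2
(5) = (s - 1/2)*(s + 1)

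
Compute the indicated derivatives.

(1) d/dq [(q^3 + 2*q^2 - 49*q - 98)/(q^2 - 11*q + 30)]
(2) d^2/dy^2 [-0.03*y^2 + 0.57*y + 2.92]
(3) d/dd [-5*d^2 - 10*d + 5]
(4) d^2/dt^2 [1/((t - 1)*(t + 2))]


(1) = (q^4 - 22*q^3 + 117*q^2 + 316*q - 2548)/(q^4 - 22*q^3 + 181*q^2 - 660*q + 900)
(2) = -0.0600000000000000
(3) = -10*d - 10
(4) = 2*((t - 1)^2 + (t - 1)*(t + 2) + (t + 2)^2)/((t - 1)^3*(t + 2)^3)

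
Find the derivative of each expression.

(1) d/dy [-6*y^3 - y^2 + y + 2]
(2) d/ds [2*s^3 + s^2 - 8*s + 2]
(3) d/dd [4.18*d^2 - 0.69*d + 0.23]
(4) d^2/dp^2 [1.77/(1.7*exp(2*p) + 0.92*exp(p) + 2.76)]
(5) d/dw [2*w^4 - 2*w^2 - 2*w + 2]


(1) = -18*y^2 - 2*y + 1
(2) = 6*s^2 + 2*s - 8
(3) = 8.36*d - 0.69
(4) = (1.77*(3.4*exp(p) + 0.92)*(6.8*exp(p) + 1.84)*exp(p) - (12.036*exp(p) + 1.6284)*(1.7*exp(2*p) + 0.92*exp(p) + 2.76))*exp(p)/(1.7*exp(2*p) + 0.92*exp(p) + 2.76)^3
(5) = 8*w^3 - 4*w - 2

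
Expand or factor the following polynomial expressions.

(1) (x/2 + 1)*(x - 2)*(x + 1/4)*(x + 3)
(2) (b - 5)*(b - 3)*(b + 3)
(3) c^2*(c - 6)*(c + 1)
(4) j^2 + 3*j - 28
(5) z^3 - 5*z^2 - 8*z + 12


(1) = x^4/2 + 13*x^3/8 - 13*x^2/8 - 13*x/2 - 3/2
(2) = b^3 - 5*b^2 - 9*b + 45
(3) = c^4 - 5*c^3 - 6*c^2
(4) = (j - 4)*(j + 7)
(5) = (z - 6)*(z - 1)*(z + 2)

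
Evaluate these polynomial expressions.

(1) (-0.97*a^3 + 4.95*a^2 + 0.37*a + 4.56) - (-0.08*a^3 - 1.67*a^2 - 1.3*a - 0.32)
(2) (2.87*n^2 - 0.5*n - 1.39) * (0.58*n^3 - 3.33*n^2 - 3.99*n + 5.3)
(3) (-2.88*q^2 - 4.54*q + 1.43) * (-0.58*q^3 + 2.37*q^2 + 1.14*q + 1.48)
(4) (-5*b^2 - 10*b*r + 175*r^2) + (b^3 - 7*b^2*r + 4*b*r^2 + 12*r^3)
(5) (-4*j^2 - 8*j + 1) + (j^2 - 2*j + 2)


(1) = -0.89*a^3 + 6.62*a^2 + 1.67*a + 4.88
(2) = 1.6646*n^5 - 9.8471*n^4 - 10.5925*n^3 + 21.8347*n^2 + 2.8961*n - 7.367
(3) = 1.6704*q^5 - 4.1924*q^4 - 14.8724*q^3 - 6.0489*q^2 - 5.089*q + 2.1164
(4) = b^3 - 7*b^2*r - 5*b^2 + 4*b*r^2 - 10*b*r + 12*r^3 + 175*r^2
(5) = -3*j^2 - 10*j + 3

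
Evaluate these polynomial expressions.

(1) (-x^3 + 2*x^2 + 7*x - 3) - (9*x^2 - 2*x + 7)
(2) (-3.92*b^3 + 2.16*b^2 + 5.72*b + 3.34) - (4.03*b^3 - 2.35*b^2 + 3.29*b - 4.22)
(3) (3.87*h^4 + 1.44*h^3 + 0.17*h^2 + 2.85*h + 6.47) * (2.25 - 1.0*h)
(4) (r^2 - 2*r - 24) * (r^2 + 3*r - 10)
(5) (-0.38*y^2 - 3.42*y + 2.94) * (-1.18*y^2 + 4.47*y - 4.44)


(1) = -x^3 - 7*x^2 + 9*x - 10
(2) = -7.95*b^3 + 4.51*b^2 + 2.43*b + 7.56
(3) = -3.87*h^5 + 7.2675*h^4 + 3.07*h^3 - 2.4675*h^2 - 0.0575*h + 14.5575
(4) = r^4 + r^3 - 40*r^2 - 52*r + 240
(5) = 0.4484*y^4 + 2.337*y^3 - 17.0694*y^2 + 28.3266*y - 13.0536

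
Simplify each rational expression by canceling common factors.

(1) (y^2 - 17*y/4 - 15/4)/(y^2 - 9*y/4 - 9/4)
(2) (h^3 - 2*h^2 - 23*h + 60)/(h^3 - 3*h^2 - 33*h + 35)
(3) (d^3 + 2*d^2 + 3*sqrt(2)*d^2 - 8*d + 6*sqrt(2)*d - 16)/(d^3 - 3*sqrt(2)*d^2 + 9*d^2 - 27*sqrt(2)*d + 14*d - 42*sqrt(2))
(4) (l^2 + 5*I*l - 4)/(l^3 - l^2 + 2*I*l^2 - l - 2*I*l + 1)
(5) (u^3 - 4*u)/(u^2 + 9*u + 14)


(1) = (y - 5)/(y - 3)
(2) = (h^2 - 7*h + 12)/(h^2 - 8*h + 7)
(3) = (d^2 + 3*sqrt(2)*d - 8)/(d^2 + d*(7 - 3*sqrt(2)) - 21*sqrt(2))
(4) = (l + 4*I)/(l^2 + l*(-1 + I) - I)
(5) = (u^2 - 2*u)/(u + 7)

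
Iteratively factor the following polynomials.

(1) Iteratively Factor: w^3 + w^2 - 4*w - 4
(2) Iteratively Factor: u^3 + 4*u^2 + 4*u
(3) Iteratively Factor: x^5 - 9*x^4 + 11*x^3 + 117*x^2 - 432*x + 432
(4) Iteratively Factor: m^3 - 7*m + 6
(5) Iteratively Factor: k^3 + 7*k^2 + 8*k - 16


(1) = (w + 1)*(w^2 - 4) = (w - 2)*(w + 1)*(w + 2)
(2) = (u + 2)*(u^2 + 2*u) = (u + 2)^2*(u)
(3) = (x - 3)*(x^4 - 6*x^3 - 7*x^2 + 96*x - 144) = (x - 3)^2*(x^3 - 3*x^2 - 16*x + 48) = (x - 4)*(x - 3)^2*(x^2 + x - 12) = (x - 4)*(x - 3)^3*(x + 4)
(4) = (m - 2)*(m^2 + 2*m - 3) = (m - 2)*(m - 1)*(m + 3)
(5) = (k - 1)*(k^2 + 8*k + 16) = (k - 1)*(k + 4)*(k + 4)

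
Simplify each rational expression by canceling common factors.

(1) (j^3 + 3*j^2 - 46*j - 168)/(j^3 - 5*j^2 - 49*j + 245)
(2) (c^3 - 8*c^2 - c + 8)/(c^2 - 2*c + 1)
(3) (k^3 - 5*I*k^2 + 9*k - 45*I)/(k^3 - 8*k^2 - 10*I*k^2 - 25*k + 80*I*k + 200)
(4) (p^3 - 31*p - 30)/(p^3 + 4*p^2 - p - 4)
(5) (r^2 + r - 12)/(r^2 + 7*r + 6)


(1) = (j^2 + 10*j + 24)/(j^2 + 2*j - 35)
(2) = (c^2 - 7*c - 8)/(c - 1)
(3) = (k^2 + 9)/(k^2 + k*(-8 - 5*I) + 40*I)
(4) = (p^2 - p - 30)/(p^2 + 3*p - 4)
(5) = (r^2 + r - 12)/(r^2 + 7*r + 6)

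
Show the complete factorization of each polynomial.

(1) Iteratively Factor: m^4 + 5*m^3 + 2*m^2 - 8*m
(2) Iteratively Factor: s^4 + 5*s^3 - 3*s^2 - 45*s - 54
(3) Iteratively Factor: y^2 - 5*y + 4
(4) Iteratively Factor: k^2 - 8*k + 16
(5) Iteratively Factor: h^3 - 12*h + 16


(1) = (m + 2)*(m^3 + 3*m^2 - 4*m) = m*(m + 2)*(m^2 + 3*m - 4) = m*(m + 2)*(m + 4)*(m - 1)
(2) = (s - 3)*(s^3 + 8*s^2 + 21*s + 18) = (s - 3)*(s + 3)*(s^2 + 5*s + 6) = (s - 3)*(s + 2)*(s + 3)*(s + 3)
(3) = (y - 4)*(y - 1)
(4) = (k - 4)*(k - 4)
(5) = (h - 2)*(h^2 + 2*h - 8) = (h - 2)*(h + 4)*(h - 2)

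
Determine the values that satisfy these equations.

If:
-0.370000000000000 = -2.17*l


Then:
l = 0.17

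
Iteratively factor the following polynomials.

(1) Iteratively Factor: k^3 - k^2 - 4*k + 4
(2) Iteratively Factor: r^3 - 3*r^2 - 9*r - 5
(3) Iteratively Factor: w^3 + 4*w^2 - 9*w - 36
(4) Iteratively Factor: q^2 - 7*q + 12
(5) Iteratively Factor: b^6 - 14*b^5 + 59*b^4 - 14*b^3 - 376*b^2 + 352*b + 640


(1) = (k - 1)*(k^2 - 4) = (k - 1)*(k + 2)*(k - 2)
(2) = (r + 1)*(r^2 - 4*r - 5) = (r - 5)*(r + 1)*(r + 1)
(3) = (w + 3)*(w^2 + w - 12) = (w - 3)*(w + 3)*(w + 4)
(4) = (q - 4)*(q - 3)
(5) = (b + 2)*(b^5 - 16*b^4 + 91*b^3 - 196*b^2 + 16*b + 320) = (b - 4)*(b + 2)*(b^4 - 12*b^3 + 43*b^2 - 24*b - 80) = (b - 4)*(b + 1)*(b + 2)*(b^3 - 13*b^2 + 56*b - 80) = (b - 4)^2*(b + 1)*(b + 2)*(b^2 - 9*b + 20) = (b - 4)^3*(b + 1)*(b + 2)*(b - 5)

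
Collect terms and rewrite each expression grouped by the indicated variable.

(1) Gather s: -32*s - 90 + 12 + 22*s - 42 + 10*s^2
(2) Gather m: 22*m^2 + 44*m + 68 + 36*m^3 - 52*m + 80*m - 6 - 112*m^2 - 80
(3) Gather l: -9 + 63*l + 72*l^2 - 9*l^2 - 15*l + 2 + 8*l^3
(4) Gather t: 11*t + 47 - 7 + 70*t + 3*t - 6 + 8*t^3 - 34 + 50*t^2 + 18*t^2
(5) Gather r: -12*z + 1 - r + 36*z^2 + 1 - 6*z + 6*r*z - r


(1) = 10*s^2 - 10*s - 120
(2) = 36*m^3 - 90*m^2 + 72*m - 18
(3) = 8*l^3 + 63*l^2 + 48*l - 7
(4) = 8*t^3 + 68*t^2 + 84*t
(5) = r*(6*z - 2) + 36*z^2 - 18*z + 2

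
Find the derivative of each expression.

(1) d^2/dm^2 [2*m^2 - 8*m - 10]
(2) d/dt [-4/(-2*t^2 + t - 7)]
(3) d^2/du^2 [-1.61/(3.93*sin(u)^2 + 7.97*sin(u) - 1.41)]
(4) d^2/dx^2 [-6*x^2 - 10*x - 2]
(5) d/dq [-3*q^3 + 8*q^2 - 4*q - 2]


(1) = 4
(2) = 4*(1 - 4*t)/(2*t^2 - t + 7)^2
(3) = (99.465156*sin(u)^4 + 151.285743*sin(u)^3 - 11.243113*sin(u)^2 - 284.478789*sin(u) - 222.380284)/(3.93*sin(u)^2 + 7.97*sin(u) - 1.41)^3
(4) = -12
(5) = -9*q^2 + 16*q - 4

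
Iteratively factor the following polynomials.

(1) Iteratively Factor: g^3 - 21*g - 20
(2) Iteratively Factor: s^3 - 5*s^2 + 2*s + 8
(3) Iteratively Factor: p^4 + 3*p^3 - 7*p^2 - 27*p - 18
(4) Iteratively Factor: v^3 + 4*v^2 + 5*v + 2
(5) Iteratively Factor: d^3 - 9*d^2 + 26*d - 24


(1) = (g + 1)*(g^2 - g - 20) = (g + 1)*(g + 4)*(g - 5)
(2) = (s - 2)*(s^2 - 3*s - 4) = (s - 4)*(s - 2)*(s + 1)
(3) = (p + 3)*(p^3 - 7*p - 6) = (p + 2)*(p + 3)*(p^2 - 2*p - 3) = (p - 3)*(p + 2)*(p + 3)*(p + 1)
(4) = (v + 1)*(v^2 + 3*v + 2) = (v + 1)*(v + 2)*(v + 1)
(5) = (d - 4)*(d^2 - 5*d + 6) = (d - 4)*(d - 3)*(d - 2)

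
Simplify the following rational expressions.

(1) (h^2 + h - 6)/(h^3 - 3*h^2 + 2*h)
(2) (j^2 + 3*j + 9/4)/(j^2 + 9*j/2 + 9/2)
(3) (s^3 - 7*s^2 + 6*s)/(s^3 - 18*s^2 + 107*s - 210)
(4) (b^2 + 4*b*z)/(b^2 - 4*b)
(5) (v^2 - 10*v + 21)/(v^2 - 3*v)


(1) = (h + 3)/(h^2 - h)
(2) = (2*j + 3)/(2*j + 6)
(3) = (s^2 - s)/(s^2 - 12*s + 35)
(4) = (b + 4*z)/(b - 4)
(5) = (v - 7)/v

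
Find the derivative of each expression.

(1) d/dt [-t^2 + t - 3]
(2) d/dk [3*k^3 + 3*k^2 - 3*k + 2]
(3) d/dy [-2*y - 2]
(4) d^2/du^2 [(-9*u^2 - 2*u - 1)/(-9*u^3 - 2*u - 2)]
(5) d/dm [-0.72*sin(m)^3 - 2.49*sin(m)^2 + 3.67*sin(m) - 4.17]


(1) = 1 - 2*t
(2) = 9*k^2 + 6*k - 3
(3) = -2
(4) = 2*(729*u^6 + 486*u^5 - 1170*u^3 - 162*u^2 - 54*u + 32)/(729*u^9 + 486*u^7 + 486*u^6 + 108*u^5 + 216*u^4 + 116*u^3 + 24*u^2 + 24*u + 8)
(5) = (-2.16*sin(m)^2 - 4.98*sin(m) + 3.67)*cos(m)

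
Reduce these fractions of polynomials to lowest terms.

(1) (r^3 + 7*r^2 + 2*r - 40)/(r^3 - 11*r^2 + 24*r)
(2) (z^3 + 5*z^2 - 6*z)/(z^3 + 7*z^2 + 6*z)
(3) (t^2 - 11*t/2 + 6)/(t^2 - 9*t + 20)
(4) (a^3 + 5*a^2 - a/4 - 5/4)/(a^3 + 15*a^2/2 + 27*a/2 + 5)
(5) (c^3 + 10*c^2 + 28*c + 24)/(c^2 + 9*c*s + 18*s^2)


(1) = (r^3 + 7*r^2 + 2*r - 40)/(r^3 - 11*r^2 + 24*r)
(2) = (z - 1)/(z + 1)
(3) = (2*t - 3)/(2*t - 10)
(4) = (2*a - 1)/(2*a + 4)
(5) = (c^3 + 10*c^2 + 28*c + 24)/(c^2 + 9*c*s + 18*s^2)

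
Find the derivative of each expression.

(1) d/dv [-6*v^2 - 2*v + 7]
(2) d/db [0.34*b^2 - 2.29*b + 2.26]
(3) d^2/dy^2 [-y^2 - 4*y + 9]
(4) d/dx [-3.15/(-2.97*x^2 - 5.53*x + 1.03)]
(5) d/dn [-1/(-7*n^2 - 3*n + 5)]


(1) = -12*v - 2
(2) = 0.68*b - 2.29
(3) = -2
(4) = (-18.711*x - 17.4195)/(2.97*x^2 + 5.53*x - 1.03)^2
(5) = (-14*n - 3)/(7*n^2 + 3*n - 5)^2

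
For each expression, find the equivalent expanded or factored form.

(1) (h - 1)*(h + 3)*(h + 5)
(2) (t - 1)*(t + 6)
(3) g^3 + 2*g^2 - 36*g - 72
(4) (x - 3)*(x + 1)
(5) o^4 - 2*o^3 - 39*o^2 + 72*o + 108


(1) = h^3 + 7*h^2 + 7*h - 15
(2) = t^2 + 5*t - 6
(3) = (g - 6)*(g + 2)*(g + 6)
(4) = x^2 - 2*x - 3
(5) = (o - 6)*(o - 3)*(o + 1)*(o + 6)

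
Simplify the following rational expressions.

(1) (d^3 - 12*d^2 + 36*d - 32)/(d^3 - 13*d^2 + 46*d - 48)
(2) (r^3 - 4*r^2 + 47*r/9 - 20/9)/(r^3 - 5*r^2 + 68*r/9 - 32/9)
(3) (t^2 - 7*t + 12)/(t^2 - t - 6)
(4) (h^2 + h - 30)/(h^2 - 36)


(1) = (d - 2)/(d - 3)
(2) = (3*r - 5)/(3*r - 8)
(3) = (t - 4)/(t + 2)
(4) = (h - 5)/(h - 6)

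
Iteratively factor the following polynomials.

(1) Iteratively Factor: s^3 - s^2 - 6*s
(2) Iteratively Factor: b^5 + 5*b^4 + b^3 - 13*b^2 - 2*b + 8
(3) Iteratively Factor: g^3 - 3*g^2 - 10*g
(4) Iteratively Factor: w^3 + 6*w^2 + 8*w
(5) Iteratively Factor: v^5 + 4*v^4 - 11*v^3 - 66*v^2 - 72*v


(1) = (s)*(s^2 - s - 6) = s*(s - 3)*(s + 2)
(2) = (b - 1)*(b^4 + 6*b^3 + 7*b^2 - 6*b - 8) = (b - 1)*(b + 1)*(b^3 + 5*b^2 + 2*b - 8) = (b - 1)*(b + 1)*(b + 4)*(b^2 + b - 2) = (b - 1)*(b + 1)*(b + 2)*(b + 4)*(b - 1)
(3) = (g)*(g^2 - 3*g - 10) = g*(g + 2)*(g - 5)
(4) = (w)*(w^2 + 6*w + 8) = w*(w + 2)*(w + 4)
(5) = (v)*(v^4 + 4*v^3 - 11*v^2 - 66*v - 72) = v*(v + 3)*(v^3 + v^2 - 14*v - 24) = v*(v + 2)*(v + 3)*(v^2 - v - 12) = v*(v - 4)*(v + 2)*(v + 3)*(v + 3)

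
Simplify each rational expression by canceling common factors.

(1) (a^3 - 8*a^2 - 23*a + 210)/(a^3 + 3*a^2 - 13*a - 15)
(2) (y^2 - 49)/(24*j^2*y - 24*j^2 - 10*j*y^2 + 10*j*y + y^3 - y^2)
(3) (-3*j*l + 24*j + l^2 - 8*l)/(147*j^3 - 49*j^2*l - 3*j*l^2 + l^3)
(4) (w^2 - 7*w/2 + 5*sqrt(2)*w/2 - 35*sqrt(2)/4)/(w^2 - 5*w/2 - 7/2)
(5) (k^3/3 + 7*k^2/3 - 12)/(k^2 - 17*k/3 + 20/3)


(1) = (a^2 - 13*a + 42)/(a^2 - 2*a - 3)
(2) = (y^2 - 49)/(24*j^2*y - 24*j^2 - 10*j*y^2 + 10*j*y + y^3 - y^2)
(3) = (8 - l)/(49*j^2 - l^2)
(4) = (8*w + 20*sqrt(2))/(8*w + 8)
(5) = (k^3 + 7*k^2 - 36)/(3*k^2 - 17*k + 20)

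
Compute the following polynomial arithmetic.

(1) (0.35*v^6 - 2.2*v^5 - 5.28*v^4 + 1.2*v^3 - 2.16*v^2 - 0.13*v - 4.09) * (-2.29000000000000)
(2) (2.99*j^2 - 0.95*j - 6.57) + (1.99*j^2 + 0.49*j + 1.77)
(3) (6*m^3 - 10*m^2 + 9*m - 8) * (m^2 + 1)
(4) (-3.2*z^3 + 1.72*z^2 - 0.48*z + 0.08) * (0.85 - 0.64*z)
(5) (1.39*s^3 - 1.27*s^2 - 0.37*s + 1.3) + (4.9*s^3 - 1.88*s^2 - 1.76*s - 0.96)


(1) = -0.8015*v^6 + 5.038*v^5 + 12.0912*v^4 - 2.748*v^3 + 4.9464*v^2 + 0.2977*v + 9.3661
(2) = 4.98*j^2 - 0.46*j - 4.8
(3) = 6*m^5 - 10*m^4 + 15*m^3 - 18*m^2 + 9*m - 8
(4) = 2.048*z^4 - 3.8208*z^3 + 1.7692*z^2 - 0.4592*z + 0.068
(5) = 6.29*s^3 - 3.15*s^2 - 2.13*s + 0.34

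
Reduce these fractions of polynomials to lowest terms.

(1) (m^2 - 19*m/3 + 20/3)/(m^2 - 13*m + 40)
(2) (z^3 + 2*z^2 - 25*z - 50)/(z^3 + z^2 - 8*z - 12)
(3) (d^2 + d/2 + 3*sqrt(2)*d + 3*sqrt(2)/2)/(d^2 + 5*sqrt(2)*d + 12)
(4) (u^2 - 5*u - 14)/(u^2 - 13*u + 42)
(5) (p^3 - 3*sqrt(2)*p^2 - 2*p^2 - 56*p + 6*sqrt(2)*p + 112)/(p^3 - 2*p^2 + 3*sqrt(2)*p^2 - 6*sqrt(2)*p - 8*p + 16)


(1) = (3*m - 4)/(3*m - 24)
(2) = (z^2 - 25)/(z^2 - z - 6)
(3) = (2*d + 1)/(2*d + 4*sqrt(2))
(4) = (u + 2)/(u - 6)
(5) = (p - 7*sqrt(2))/(p - sqrt(2))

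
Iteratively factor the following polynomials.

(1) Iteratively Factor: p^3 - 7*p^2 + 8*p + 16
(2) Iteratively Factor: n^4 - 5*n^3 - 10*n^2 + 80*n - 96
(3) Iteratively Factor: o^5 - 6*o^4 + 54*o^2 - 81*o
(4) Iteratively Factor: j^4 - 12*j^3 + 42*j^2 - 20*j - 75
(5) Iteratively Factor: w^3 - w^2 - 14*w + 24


(1) = (p + 1)*(p^2 - 8*p + 16) = (p - 4)*(p + 1)*(p - 4)
(2) = (n - 3)*(n^3 - 2*n^2 - 16*n + 32) = (n - 3)*(n - 2)*(n^2 - 16) = (n - 3)*(n - 2)*(n + 4)*(n - 4)
(3) = (o + 3)*(o^4 - 9*o^3 + 27*o^2 - 27*o) = (o - 3)*(o + 3)*(o^3 - 6*o^2 + 9*o) = o*(o - 3)*(o + 3)*(o^2 - 6*o + 9) = o*(o - 3)^2*(o + 3)*(o - 3)
(4) = (j + 1)*(j^3 - 13*j^2 + 55*j - 75) = (j - 5)*(j + 1)*(j^2 - 8*j + 15) = (j - 5)*(j - 3)*(j + 1)*(j - 5)
(5) = (w - 2)*(w^2 + w - 12) = (w - 2)*(w + 4)*(w - 3)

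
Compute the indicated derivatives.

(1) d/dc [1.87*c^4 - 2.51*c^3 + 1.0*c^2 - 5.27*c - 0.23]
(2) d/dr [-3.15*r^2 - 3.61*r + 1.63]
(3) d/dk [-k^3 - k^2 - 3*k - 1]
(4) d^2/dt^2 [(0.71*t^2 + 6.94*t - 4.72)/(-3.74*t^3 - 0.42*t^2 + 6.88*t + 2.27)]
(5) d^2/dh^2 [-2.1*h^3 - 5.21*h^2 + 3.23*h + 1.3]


(1) = 7.48*c^3 - 7.53*c^2 + 2.0*c - 5.27
(2) = -6.3*r - 3.61
(3) = -3*k^2 - 2*k - 3
(4) = (-19.862392*t^6 - 582.443664*t^5 + 617.23464*t^4 - 329.462516*t^3 - 1434.803964*t^2 + 118.898088*t + 665.292002)/(52.313624*t^9 + 17.624376*t^8 - 286.724856*t^7 - 160.024092*t^6 + 506.056776*t^5 + 408.899004*t^4 - 228.488782*t^3 - 315.85461*t^2 - 106.355856*t - 11.697083)
(5) = -12.6*h - 10.42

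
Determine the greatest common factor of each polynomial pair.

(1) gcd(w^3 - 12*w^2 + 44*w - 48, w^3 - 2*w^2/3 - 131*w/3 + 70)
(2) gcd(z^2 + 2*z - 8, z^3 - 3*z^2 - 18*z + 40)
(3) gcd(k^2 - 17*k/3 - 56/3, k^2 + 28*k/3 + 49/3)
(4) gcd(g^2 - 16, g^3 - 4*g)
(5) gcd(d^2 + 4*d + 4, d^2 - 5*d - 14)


(1) = w - 6
(2) = gcd((z - 2)*(z + 4), (z - 5)*(z - 2)*(z + 4)) = z^2 + 2*z - 8
(3) = k + 7/3
(4) = gcd((g - 4)*(g + 4), g*(g - 2)*(g + 2)) = 1
(5) = gcd((d + 2)^2, (d - 7)*(d + 2)) = d + 2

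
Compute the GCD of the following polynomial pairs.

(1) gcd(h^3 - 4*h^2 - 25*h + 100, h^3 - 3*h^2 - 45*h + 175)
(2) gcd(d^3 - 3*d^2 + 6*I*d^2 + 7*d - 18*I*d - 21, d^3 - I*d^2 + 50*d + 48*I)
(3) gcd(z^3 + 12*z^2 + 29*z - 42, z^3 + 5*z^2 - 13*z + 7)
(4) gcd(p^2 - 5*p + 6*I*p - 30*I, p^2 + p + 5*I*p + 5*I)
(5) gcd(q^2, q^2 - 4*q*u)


(1) = h - 5
(2) = gcd((d - 3)*(d - I)*(d + 7*I), (d - 8*I)*(d + I)*(d + 6*I)) = 1
(3) = gcd((z - 1)*(z + 6)*(z + 7), (z - 1)^2*(z + 7)) = z^2 + 6*z - 7
(4) = gcd((p - 5)*(p + 6*I), (p + 1)*(p + 5*I)) = 1
(5) = gcd(q^2, q*(q - 4*u)) = q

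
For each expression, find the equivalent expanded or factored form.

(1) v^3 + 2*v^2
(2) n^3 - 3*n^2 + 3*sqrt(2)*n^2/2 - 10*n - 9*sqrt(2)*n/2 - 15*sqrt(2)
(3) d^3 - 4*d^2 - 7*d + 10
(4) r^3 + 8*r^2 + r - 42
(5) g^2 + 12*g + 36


(1) = v^2*(v + 2)
(2) = (n - 5)*(n + 2)*(n + 3*sqrt(2)/2)
(3) = (d - 5)*(d - 1)*(d + 2)
(4) = (r - 2)*(r + 3)*(r + 7)
(5) = (g + 6)^2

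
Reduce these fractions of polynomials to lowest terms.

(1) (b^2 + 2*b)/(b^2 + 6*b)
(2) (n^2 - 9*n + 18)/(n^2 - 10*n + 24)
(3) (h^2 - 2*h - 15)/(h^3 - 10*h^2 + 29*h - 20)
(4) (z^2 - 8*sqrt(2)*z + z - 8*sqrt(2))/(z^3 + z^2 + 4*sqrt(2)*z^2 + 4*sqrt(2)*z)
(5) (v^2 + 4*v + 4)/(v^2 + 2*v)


(1) = (b + 2)/(b + 6)
(2) = (n - 3)/(n - 4)
(3) = (h + 3)/(h^2 - 5*h + 4)
(4) = (z - 8*sqrt(2))/(z^2 + 4*sqrt(2)*z)
(5) = (v + 2)/v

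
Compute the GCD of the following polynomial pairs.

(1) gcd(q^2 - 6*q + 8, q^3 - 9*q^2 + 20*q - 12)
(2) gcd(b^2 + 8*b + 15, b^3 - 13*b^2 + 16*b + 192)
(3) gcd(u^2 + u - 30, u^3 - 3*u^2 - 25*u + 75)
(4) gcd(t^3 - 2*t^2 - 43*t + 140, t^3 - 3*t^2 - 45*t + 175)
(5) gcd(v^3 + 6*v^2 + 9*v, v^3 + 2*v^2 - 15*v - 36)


(1) = gcd((q - 4)*(q - 2), (q - 6)*(q - 2)*(q - 1)) = q - 2
(2) = gcd((b + 3)*(b + 5), (b - 8)^2*(b + 3)) = b + 3
(3) = gcd((u - 5)*(u + 6), (u - 5)*(u - 3)*(u + 5)) = u - 5
(4) = t^2 + 2*t - 35
(5) = v^2 + 6*v + 9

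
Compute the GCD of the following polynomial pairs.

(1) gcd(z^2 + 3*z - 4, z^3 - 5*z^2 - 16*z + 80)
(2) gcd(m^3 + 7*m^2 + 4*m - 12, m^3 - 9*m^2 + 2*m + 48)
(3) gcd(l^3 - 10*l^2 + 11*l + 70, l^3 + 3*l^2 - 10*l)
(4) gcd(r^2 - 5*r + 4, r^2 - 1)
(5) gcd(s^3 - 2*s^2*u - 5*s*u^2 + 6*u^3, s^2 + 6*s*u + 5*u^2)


(1) = gcd((z - 1)*(z + 4), (z - 5)*(z - 4)*(z + 4)) = z + 4
(2) = gcd((m - 1)*(m + 2)*(m + 6), (m - 8)*(m - 3)*(m + 2)) = m + 2
(3) = gcd((l - 7)*(l - 5)*(l + 2), l*(l - 2)*(l + 5)) = 1
(4) = gcd((r - 4)*(r - 1), (r - 1)*(r + 1)) = r - 1
(5) = 1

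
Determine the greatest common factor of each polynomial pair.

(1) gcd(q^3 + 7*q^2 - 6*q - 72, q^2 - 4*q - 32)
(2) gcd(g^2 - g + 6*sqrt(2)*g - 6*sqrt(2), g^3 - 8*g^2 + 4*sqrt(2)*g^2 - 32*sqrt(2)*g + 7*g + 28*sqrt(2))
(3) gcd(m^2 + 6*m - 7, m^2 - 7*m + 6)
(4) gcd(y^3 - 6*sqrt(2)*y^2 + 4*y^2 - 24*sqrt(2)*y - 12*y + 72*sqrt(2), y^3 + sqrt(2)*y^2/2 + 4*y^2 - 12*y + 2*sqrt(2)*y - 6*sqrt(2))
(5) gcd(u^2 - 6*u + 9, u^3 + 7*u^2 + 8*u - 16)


(1) = q + 4
(2) = gcd((g - 1)*(g + 6*sqrt(2)), (g - 7)*(g - 1)*(g + 4*sqrt(2))) = g - 1
(3) = gcd((m - 1)*(m + 7), (m - 6)*(m - 1)) = m - 1
(4) = y^2 + 4*y - 12
(5) = 1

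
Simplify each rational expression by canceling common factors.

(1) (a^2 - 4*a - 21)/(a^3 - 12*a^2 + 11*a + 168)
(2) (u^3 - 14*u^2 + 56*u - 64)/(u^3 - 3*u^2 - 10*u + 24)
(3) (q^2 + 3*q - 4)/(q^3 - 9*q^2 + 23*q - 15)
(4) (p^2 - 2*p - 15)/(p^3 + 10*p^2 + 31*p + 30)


(1) = 1/(a - 8)
(2) = (u - 8)/(u + 3)
(3) = (q + 4)/(q^2 - 8*q + 15)
(4) = (p - 5)/(p^2 + 7*p + 10)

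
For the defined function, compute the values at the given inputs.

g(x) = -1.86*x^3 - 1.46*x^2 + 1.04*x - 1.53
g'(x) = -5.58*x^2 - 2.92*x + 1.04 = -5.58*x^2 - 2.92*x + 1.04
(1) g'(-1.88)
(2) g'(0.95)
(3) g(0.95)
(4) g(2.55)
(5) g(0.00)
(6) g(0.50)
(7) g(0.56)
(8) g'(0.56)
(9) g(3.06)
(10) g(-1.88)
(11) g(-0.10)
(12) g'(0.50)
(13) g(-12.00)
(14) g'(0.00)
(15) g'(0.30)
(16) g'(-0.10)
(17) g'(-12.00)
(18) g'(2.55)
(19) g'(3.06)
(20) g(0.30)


(1) = -13.19
(2) = -6.77
(3) = -3.45
(4) = -39.21
(5) = -1.53
(6) = -1.61
(7) = -1.73
(8) = -2.35
(9) = -65.31
(10) = 3.71
(11) = -1.65
(12) = -1.81
(13) = 2989.83
(14) = 1.04
(15) = -0.34
(16) = 1.28
(17) = -767.44
(18) = -42.69
(19) = -60.14
(20) = -1.40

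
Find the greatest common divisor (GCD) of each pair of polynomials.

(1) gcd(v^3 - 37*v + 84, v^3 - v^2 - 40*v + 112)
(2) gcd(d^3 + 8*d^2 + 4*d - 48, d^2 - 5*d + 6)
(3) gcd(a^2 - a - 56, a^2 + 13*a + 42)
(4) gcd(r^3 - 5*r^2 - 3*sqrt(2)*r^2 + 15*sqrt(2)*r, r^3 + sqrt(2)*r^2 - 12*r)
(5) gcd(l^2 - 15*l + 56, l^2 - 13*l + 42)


(1) = v^2 + 3*v - 28
(2) = gcd((d - 2)*(d + 4)*(d + 6), (d - 3)*(d - 2)) = d - 2
(3) = gcd((a - 8)*(a + 7), (a + 6)*(a + 7)) = a + 7
(4) = r
(5) = gcd((l - 8)*(l - 7), (l - 7)*(l - 6)) = l - 7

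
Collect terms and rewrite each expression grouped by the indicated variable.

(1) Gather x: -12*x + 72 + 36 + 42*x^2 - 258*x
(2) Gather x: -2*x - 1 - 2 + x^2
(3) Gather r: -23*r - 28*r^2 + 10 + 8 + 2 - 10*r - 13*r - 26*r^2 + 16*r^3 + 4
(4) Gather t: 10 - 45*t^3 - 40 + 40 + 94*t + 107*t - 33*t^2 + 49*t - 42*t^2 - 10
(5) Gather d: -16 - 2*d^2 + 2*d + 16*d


(1) = 42*x^2 - 270*x + 108
(2) = x^2 - 2*x - 3
(3) = 16*r^3 - 54*r^2 - 46*r + 24
(4) = -45*t^3 - 75*t^2 + 250*t
(5) = -2*d^2 + 18*d - 16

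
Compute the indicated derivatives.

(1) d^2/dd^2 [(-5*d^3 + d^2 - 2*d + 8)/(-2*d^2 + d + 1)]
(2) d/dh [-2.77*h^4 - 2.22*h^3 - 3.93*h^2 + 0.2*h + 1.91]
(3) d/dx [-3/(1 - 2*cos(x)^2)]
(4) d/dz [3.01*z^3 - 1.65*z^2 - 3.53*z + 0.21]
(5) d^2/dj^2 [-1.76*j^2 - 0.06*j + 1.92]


(1) = 6*(7*d^3 - 29*d^2 + 25*d - 9)/(8*d^6 - 12*d^5 - 6*d^4 + 11*d^3 + 3*d^2 - 3*d - 1)
(2) = -11.08*h^3 - 6.66*h^2 - 7.86*h + 0.2
(3) = 12*sin(2*x)/(cos(4*x) + 1)
(4) = 9.03*z^2 - 3.3*z - 3.53
(5) = -3.52000000000000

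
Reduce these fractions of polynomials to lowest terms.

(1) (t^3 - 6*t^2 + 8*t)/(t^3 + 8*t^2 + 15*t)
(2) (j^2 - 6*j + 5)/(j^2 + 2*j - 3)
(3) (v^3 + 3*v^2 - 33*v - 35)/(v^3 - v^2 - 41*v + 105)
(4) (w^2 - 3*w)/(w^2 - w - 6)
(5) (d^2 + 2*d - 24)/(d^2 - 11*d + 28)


(1) = (t^2 - 6*t + 8)/(t^2 + 8*t + 15)
(2) = (j - 5)/(j + 3)
(3) = (v + 1)/(v - 3)
(4) = w/(w + 2)
(5) = (d + 6)/(d - 7)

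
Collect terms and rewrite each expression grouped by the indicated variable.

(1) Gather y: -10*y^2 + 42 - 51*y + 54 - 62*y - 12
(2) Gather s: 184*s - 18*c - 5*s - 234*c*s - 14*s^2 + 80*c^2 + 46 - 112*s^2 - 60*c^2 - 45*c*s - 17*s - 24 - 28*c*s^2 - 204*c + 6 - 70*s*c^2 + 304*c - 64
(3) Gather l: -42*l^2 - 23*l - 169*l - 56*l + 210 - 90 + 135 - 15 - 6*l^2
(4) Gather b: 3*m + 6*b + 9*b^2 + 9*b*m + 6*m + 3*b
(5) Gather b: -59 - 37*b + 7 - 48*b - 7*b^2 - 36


(1) = -10*y^2 - 113*y + 84
(2) = 20*c^2 + 82*c + s^2*(-28*c - 126) + s*(-70*c^2 - 279*c + 162) - 36
(3) = -48*l^2 - 248*l + 240
(4) = 9*b^2 + b*(9*m + 9) + 9*m
(5) = -7*b^2 - 85*b - 88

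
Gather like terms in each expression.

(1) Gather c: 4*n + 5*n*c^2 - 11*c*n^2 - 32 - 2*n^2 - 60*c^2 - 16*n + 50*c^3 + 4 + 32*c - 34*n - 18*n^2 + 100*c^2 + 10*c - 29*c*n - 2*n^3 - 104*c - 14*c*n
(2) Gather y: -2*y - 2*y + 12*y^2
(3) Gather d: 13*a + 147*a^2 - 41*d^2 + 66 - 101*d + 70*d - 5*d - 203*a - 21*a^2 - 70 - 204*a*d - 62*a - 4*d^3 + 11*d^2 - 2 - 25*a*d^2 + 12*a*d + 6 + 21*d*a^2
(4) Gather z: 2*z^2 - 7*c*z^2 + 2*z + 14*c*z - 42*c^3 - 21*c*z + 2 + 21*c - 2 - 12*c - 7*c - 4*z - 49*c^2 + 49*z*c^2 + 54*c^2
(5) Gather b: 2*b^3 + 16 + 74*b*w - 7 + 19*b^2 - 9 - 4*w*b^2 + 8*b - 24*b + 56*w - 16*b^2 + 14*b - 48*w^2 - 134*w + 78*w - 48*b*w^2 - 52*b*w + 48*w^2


(1) = 50*c^3 + c^2*(5*n + 40) + c*(-11*n^2 - 43*n - 62) - 2*n^3 - 20*n^2 - 46*n - 28
(2) = 12*y^2 - 4*y
(3) = 126*a^2 - 252*a - 4*d^3 + d^2*(-25*a - 30) + d*(21*a^2 - 192*a - 36)
(4) = -42*c^3 + 5*c^2 + 2*c + z^2*(2 - 7*c) + z*(49*c^2 - 7*c - 2)
(5) = 2*b^3 + b^2*(3 - 4*w) + b*(-48*w^2 + 22*w - 2)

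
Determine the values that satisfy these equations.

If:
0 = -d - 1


Then:
d = -1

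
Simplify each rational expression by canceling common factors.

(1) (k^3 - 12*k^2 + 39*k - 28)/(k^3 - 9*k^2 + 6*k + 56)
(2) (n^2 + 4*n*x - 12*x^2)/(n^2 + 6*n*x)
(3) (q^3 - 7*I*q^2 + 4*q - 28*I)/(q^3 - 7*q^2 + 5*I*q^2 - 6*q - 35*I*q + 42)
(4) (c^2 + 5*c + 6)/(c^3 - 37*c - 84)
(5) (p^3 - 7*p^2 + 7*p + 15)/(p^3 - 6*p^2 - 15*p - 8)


(1) = (k - 1)/(k + 2)
(2) = (n - 2*x)/n
(3) = (q^2 - 9*I*q - 14)/(q^2 + q*(-7 + 3*I) - 21*I)
(4) = (c + 2)/(c^2 - 3*c - 28)
(5) = (p^2 - 8*p + 15)/(p^2 - 7*p - 8)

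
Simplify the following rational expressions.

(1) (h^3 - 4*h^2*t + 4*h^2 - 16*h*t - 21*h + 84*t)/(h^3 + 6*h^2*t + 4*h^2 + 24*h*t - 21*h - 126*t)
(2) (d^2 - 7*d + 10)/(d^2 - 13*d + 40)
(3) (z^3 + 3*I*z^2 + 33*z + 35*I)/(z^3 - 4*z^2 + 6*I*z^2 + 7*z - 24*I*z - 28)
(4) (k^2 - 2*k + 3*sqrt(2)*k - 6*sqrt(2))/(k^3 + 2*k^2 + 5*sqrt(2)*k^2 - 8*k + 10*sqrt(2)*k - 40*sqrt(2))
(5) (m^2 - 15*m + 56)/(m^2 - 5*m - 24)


(1) = (h - 4*t)/(h + 6*t)
(2) = (d - 2)/(d - 8)
(3) = (z^2 - 4*I*z + 5)/(z^2 + z*(-4 - I) + 4*I)
(4) = (k + 3*sqrt(2))/(k^2 + k*(4 + 5*sqrt(2)) + 20*sqrt(2))
(5) = (m - 7)/(m + 3)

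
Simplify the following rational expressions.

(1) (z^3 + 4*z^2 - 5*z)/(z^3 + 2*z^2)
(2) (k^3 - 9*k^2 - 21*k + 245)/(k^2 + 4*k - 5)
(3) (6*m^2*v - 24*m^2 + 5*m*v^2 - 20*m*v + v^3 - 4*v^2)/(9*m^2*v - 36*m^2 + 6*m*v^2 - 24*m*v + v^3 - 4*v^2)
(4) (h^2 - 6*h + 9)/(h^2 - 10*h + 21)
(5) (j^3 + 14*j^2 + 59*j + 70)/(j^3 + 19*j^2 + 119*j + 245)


(1) = (z^2 + 4*z - 5)/(z^2 + 2*z)
(2) = (k^2 - 14*k + 49)/(k - 1)
(3) = (2*m + v)/(3*m + v)
(4) = (h - 3)/(h - 7)
(5) = (j + 2)/(j + 7)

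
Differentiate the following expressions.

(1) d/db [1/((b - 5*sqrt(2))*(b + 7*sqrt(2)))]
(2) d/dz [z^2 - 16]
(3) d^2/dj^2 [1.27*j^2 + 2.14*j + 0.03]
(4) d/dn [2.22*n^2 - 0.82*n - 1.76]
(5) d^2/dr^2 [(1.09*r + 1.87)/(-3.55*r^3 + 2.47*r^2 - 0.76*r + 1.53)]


(1) = 2*(-b - sqrt(2))/(b^4 + 4*sqrt(2)*b^3 - 132*b^2 - 280*sqrt(2)*b + 4900)
(2) = 2*z
(3) = 2.54000000000000
(4) = 4.44*n - 0.82
(5) = (-82.42035*r^5 - 225.45411*r^4 + 254.935198*r^3 - 169.767678*r^2 - 15.163932*r + 9.438706)/(44.738875*r^9 - 93.384525*r^8 + 93.708285*r^7 - 112.899058*r^6 + 100.556322*r^5 - 57.050787*r^4 + 42.602257*r^3 - 19.997253*r^2 + 5.337252*r - 3.581577)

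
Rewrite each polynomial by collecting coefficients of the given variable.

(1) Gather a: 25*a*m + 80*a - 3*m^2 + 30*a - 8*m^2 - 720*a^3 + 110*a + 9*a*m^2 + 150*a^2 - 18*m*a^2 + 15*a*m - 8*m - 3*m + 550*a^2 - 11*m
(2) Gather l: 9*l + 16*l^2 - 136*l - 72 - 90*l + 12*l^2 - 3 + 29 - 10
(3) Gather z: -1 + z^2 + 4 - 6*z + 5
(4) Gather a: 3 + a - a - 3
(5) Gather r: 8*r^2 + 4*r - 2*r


(1) = -720*a^3 + a^2*(700 - 18*m) + a*(9*m^2 + 40*m + 220) - 11*m^2 - 22*m
(2) = 28*l^2 - 217*l - 56
(3) = z^2 - 6*z + 8
(4) = 0
(5) = 8*r^2 + 2*r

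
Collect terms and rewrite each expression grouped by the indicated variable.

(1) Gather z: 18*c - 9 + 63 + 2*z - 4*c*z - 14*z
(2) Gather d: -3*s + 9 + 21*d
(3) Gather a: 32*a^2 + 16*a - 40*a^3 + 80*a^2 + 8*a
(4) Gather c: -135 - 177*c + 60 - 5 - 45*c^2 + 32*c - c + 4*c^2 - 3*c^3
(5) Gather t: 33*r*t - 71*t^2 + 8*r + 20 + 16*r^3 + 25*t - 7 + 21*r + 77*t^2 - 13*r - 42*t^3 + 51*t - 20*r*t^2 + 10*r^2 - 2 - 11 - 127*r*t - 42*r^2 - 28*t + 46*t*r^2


(1) = 18*c + z*(-4*c - 12) + 54
(2) = 21*d - 3*s + 9
(3) = -40*a^3 + 112*a^2 + 24*a
(4) = -3*c^3 - 41*c^2 - 146*c - 80
(5) = 16*r^3 - 32*r^2 + 16*r - 42*t^3 + t^2*(6 - 20*r) + t*(46*r^2 - 94*r + 48)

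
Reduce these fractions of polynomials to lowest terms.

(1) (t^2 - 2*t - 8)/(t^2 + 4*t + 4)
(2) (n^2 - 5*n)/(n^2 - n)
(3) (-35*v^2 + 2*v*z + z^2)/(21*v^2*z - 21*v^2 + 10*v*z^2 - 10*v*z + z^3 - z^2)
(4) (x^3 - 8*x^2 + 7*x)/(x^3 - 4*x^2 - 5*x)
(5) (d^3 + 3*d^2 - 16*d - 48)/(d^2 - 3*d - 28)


(1) = (t - 4)/(t + 2)
(2) = (n - 5)/(n - 1)
(3) = (-5*v + z)/(3*v*z - 3*v + z^2 - z)
(4) = (x^2 - 8*x + 7)/(x^2 - 4*x - 5)
(5) = (d^2 - d - 12)/(d - 7)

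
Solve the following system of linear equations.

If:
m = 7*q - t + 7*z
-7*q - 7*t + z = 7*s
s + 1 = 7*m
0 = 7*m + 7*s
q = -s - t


Then:
m = 1/8
q = 1/32
s = -1/8
t = 3/32
z = 0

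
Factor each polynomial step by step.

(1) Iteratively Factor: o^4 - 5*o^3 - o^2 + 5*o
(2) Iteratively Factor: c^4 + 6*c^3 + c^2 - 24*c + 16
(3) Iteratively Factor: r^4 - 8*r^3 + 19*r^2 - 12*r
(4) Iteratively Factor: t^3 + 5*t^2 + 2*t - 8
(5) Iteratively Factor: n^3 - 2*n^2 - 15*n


(1) = (o)*(o^3 - 5*o^2 - o + 5) = o*(o - 5)*(o^2 - 1) = o*(o - 5)*(o - 1)*(o + 1)
(2) = (c - 1)*(c^3 + 7*c^2 + 8*c - 16) = (c - 1)*(c + 4)*(c^2 + 3*c - 4) = (c - 1)*(c + 4)^2*(c - 1)
(3) = (r - 3)*(r^3 - 5*r^2 + 4*r) = (r - 3)*(r - 1)*(r^2 - 4*r) = r*(r - 3)*(r - 1)*(r - 4)
(4) = (t + 4)*(t^2 + t - 2) = (t + 2)*(t + 4)*(t - 1)
(5) = (n + 3)*(n^2 - 5*n) = (n - 5)*(n + 3)*(n)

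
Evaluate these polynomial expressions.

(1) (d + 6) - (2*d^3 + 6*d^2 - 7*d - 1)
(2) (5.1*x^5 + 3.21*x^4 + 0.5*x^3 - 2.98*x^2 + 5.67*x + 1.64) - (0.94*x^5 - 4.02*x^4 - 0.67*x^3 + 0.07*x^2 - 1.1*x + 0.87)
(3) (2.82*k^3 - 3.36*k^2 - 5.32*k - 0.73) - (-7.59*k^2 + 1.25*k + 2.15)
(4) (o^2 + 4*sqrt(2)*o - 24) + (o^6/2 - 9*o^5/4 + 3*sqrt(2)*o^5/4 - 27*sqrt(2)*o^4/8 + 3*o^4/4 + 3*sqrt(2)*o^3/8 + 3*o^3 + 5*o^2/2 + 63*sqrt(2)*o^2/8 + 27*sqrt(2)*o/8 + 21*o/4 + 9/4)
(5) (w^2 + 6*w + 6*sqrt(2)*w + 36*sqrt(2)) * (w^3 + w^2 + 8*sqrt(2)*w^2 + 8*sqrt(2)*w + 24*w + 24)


(1) = -2*d^3 - 6*d^2 + 8*d + 7
(2) = 4.16*x^5 + 7.23*x^4 + 1.17*x^3 - 3.05*x^2 + 6.77*x + 0.77
(3) = 2.82*k^3 + 4.23*k^2 - 6.57*k - 2.88
(4) = o^6/2 - 9*o^5/4 + 3*sqrt(2)*o^5/4 - 27*sqrt(2)*o^4/8 + 3*o^4/4 + 3*sqrt(2)*o^3/8 + 3*o^3 + 7*o^2/2 + 63*sqrt(2)*o^2/8 + 21*o/4 + 59*sqrt(2)*o/8 - 87/4
(5) = w^5 + 7*w^4 + 14*sqrt(2)*w^4 + 126*w^3 + 98*sqrt(2)*w^3 + 228*sqrt(2)*w^2 + 840*w^2 + 720*w + 1008*sqrt(2)*w + 864*sqrt(2)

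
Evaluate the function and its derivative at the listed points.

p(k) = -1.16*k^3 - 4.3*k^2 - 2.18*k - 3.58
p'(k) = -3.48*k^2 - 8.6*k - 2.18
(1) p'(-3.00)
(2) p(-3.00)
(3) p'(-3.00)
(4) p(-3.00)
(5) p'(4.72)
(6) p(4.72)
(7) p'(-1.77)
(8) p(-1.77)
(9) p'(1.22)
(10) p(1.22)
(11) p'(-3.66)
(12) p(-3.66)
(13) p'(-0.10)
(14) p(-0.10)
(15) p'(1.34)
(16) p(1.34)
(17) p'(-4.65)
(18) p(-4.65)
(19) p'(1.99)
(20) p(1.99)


(1) = -7.70
(2) = -4.42
(3) = -7.70
(4) = -4.42
(5) = -120.30
(6) = -231.65
(7) = 2.14
(8) = -6.76
(9) = -17.85
(10) = -14.75
(11) = -17.32
(12) = 3.67
(13) = -1.35
(14) = -3.40
(15) = -19.95
(16) = -17.01
(17) = -37.44
(18) = 30.21
(19) = -33.08
(20) = -34.09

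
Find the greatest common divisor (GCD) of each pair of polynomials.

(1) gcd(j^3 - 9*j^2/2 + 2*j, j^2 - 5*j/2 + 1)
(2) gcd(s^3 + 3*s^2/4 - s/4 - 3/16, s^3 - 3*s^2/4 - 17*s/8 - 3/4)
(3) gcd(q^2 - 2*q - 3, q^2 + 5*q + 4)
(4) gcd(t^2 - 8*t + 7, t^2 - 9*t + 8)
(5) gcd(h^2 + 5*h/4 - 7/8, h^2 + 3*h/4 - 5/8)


(1) = j - 1/2
(2) = gcd((s - 1/2)*(s + 1/2)*(s + 3/4), (s - 2)*(s + 1/2)*(s + 3/4)) = s^2 + 5*s/4 + 3/8
(3) = q + 1
(4) = t - 1
(5) = h - 1/2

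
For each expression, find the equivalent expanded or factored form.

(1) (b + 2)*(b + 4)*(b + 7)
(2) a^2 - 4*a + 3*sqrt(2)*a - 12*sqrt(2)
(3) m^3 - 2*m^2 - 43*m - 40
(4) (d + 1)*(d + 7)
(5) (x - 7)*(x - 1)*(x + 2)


(1) = b^3 + 13*b^2 + 50*b + 56
(2) = (a - 4)*(a + 3*sqrt(2))
(3) = (m - 8)*(m + 1)*(m + 5)
(4) = d^2 + 8*d + 7
(5) = x^3 - 6*x^2 - 9*x + 14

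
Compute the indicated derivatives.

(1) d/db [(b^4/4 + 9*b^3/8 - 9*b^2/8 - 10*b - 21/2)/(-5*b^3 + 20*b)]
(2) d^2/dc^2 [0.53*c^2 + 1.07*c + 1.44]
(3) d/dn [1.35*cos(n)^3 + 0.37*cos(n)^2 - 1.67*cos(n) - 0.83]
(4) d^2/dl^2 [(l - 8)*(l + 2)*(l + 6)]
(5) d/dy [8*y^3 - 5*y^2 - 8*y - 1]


(1) = (-2*b^4 + 8*b^3 - 9*b^2 - 84*b + 84)/(40*b^2*(b^2 - 4*b + 4))
(2) = 1.06000000000000
(3) = (-4.05*cos(n)^2 - 0.74*cos(n) + 1.67)*sin(n)
(4) = 6*l
(5) = 24*y^2 - 10*y - 8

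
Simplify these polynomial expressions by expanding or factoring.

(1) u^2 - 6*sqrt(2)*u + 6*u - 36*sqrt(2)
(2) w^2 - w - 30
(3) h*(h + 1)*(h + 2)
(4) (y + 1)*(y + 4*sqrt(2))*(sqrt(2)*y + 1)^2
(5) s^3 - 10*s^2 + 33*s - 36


(1) = (u + 6)*(u - 6*sqrt(2))
(2) = (w - 6)*(w + 5)
(3) = h^3 + 3*h^2 + 2*h
(4) = 2*y^4 + 2*y^3 + 10*sqrt(2)*y^3 + 10*sqrt(2)*y^2 + 17*y^2 + 4*sqrt(2)*y + 17*y + 4*sqrt(2)
(5) = (s - 4)*(s - 3)^2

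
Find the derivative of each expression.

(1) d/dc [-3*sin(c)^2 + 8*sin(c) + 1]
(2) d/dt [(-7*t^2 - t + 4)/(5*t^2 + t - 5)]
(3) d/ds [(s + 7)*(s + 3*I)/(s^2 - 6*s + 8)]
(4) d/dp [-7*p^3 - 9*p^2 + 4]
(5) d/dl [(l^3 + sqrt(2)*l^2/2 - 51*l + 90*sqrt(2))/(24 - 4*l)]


(1) = 2*(4 - 3*sin(c))*cos(c)
(2) = (-2*t^2 + 30*t + 1)/(25*t^4 + 10*t^3 - 49*t^2 - 10*t + 25)
(3) = (-2*(s - 3)*(s + 7)*(s + 3*I) + (2*s + 7 + 3*I)*(s^2 - 6*s + 8))/(s^2 - 6*s + 8)^2
(4) = 3*p*(-7*p - 6)
(5) = (-4*l^3 - sqrt(2)*l^2 + 36*l^2 + 12*sqrt(2)*l - 612 + 180*sqrt(2))/(8*(l^2 - 12*l + 36))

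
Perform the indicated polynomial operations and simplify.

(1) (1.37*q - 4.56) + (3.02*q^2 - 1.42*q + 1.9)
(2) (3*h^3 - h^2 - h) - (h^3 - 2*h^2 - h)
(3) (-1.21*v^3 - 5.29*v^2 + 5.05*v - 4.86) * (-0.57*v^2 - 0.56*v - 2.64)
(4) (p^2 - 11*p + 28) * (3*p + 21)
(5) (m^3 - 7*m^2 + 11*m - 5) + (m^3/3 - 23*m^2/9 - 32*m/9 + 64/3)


(1) = 3.02*q^2 - 0.05*q - 2.66
(2) = 2*h^3 + h^2
(3) = 0.6897*v^5 + 3.6929*v^4 + 3.2783*v^3 + 13.9078*v^2 - 10.6104*v + 12.8304
(4) = 3*p^3 - 12*p^2 - 147*p + 588
(5) = 4*m^3/3 - 86*m^2/9 + 67*m/9 + 49/3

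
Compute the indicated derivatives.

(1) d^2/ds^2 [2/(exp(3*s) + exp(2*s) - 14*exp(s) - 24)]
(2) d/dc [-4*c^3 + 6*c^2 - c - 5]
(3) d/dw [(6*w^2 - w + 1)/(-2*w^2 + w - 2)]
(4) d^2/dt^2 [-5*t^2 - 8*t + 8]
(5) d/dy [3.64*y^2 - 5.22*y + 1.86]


(1) = 2*((-9*exp(2*s) - 4*exp(s) + 14)*(exp(3*s) + exp(2*s) - 14*exp(s) - 24) + 2*(3*exp(2*s) + 2*exp(s) - 14)^2*exp(s))*exp(s)/(exp(3*s) + exp(2*s) - 14*exp(s) - 24)^3
(2) = -12*c^2 + 12*c - 1
(3) = (4*w^2 - 20*w + 1)/(4*w^4 - 4*w^3 + 9*w^2 - 4*w + 4)
(4) = -10
(5) = 7.28*y - 5.22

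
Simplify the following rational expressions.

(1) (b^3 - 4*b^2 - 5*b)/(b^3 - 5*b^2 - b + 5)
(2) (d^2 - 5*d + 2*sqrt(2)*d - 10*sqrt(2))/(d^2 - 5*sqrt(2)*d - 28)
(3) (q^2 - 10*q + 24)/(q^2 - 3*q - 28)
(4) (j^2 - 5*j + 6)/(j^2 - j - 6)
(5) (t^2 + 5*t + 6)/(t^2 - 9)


(1) = b/(b - 1)
(2) = (d - 5)/(d - 7*sqrt(2))
(3) = (q^2 - 10*q + 24)/(q^2 - 3*q - 28)
(4) = (j - 2)/(j + 2)
(5) = (t + 2)/(t - 3)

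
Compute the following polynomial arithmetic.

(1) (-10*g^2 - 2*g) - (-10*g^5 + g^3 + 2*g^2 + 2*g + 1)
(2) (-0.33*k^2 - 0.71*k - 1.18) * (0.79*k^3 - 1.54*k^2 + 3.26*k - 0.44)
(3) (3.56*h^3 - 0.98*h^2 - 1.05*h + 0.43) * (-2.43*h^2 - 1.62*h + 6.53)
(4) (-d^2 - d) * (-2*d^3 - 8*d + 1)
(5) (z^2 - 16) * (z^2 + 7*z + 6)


(1) = 10*g^5 - g^3 - 12*g^2 - 4*g - 1
(2) = -0.2607*k^5 - 0.0527*k^4 - 0.9146*k^3 - 0.3522*k^2 - 3.5344*k + 0.5192
(3) = -8.6508*h^5 - 3.3858*h^4 + 27.3859*h^3 - 5.7433*h^2 - 7.5531*h + 2.8079
(4) = 2*d^5 + 2*d^4 + 8*d^3 + 7*d^2 - d
(5) = z^4 + 7*z^3 - 10*z^2 - 112*z - 96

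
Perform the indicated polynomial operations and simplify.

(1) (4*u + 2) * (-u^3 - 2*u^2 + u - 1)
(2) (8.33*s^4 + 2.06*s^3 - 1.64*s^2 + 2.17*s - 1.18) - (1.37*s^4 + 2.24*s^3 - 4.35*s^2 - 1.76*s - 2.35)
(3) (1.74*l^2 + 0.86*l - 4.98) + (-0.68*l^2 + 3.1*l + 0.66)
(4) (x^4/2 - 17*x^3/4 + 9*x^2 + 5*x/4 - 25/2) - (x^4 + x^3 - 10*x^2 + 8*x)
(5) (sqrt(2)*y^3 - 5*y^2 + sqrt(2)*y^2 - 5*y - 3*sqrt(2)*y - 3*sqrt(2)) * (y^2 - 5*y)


(1) = -4*u^4 - 10*u^3 - 2*u - 2
(2) = 6.96*s^4 - 0.18*s^3 + 2.71*s^2 + 3.93*s + 1.17
(3) = 1.06*l^2 + 3.96*l - 4.32
(4) = -x^4/2 - 21*x^3/4 + 19*x^2 - 27*x/4 - 25/2
(5) = sqrt(2)*y^5 - 4*sqrt(2)*y^4 - 5*y^4 - 8*sqrt(2)*y^3 + 20*y^3 + 12*sqrt(2)*y^2 + 25*y^2 + 15*sqrt(2)*y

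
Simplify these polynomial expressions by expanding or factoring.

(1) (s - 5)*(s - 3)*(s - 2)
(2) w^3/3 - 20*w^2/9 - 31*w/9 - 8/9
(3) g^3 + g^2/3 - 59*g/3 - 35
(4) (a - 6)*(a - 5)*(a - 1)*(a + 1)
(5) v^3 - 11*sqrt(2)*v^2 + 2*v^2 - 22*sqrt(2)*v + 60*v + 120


(1) = s^3 - 10*s^2 + 31*s - 30
(2) = (w/3 + 1/3)*(w - 8)*(w + 1/3)
(3) = (g - 5)*(g + 7/3)*(g + 3)
(4) = a^4 - 11*a^3 + 29*a^2 + 11*a - 30
(5) = (v + 2)*(v - 6*sqrt(2))*(v - 5*sqrt(2))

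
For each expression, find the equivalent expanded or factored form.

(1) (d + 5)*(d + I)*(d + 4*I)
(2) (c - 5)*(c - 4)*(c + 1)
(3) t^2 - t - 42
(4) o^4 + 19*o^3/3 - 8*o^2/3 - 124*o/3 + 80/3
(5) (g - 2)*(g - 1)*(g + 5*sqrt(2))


(1) = d^3 + 5*d^2 + 5*I*d^2 - 4*d + 25*I*d - 20
(2) = c^3 - 8*c^2 + 11*c + 20
(3) = (t - 7)*(t + 6)
(4) = (o - 2)*(o - 2/3)*(o + 4)*(o + 5)
(5) = g^3 - 3*g^2 + 5*sqrt(2)*g^2 - 15*sqrt(2)*g + 2*g + 10*sqrt(2)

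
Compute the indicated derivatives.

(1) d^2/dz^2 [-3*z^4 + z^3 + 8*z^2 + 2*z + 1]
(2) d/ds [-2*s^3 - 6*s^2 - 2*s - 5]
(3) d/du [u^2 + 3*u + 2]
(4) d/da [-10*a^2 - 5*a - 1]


(1) = -36*z^2 + 6*z + 16
(2) = -6*s^2 - 12*s - 2
(3) = 2*u + 3
(4) = -20*a - 5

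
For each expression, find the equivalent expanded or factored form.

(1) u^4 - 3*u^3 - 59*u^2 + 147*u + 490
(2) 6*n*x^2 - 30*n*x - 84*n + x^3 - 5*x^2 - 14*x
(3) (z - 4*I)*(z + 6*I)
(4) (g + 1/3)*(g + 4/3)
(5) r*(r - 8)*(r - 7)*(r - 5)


(1) = (u - 7)*(u - 5)*(u + 2)*(u + 7)
(2) = (6*n + x)*(x - 7)*(x + 2)
(3) = z^2 + 2*I*z + 24
(4) = g^2 + 5*g/3 + 4/9
(5) = r^4 - 20*r^3 + 131*r^2 - 280*r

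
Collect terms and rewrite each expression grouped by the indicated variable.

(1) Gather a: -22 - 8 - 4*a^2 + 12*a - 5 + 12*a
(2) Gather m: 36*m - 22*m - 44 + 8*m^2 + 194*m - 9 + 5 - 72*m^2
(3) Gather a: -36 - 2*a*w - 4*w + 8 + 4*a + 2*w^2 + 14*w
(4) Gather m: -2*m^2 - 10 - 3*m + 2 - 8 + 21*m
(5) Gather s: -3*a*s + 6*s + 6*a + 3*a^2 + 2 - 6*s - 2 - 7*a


(1) = -4*a^2 + 24*a - 35
(2) = -64*m^2 + 208*m - 48
(3) = a*(4 - 2*w) + 2*w^2 + 10*w - 28
(4) = -2*m^2 + 18*m - 16
(5) = 3*a^2 - 3*a*s - a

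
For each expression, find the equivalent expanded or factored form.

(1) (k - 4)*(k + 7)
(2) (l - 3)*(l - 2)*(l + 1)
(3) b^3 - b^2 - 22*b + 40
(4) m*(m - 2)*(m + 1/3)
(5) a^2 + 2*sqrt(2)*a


(1) = k^2 + 3*k - 28
(2) = l^3 - 4*l^2 + l + 6
(3) = (b - 4)*(b - 2)*(b + 5)
(4) = m^3 - 5*m^2/3 - 2*m/3
(5) = a*(a + 2*sqrt(2))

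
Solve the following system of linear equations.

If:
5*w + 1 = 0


Then:
w = -1/5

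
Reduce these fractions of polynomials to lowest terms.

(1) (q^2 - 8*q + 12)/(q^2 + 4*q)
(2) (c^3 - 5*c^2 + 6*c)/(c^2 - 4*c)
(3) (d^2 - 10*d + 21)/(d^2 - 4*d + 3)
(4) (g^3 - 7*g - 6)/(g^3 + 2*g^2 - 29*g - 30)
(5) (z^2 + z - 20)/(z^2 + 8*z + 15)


(1) = (q^2 - 8*q + 12)/(q^2 + 4*q)
(2) = (c^2 - 5*c + 6)/(c - 4)
(3) = (d - 7)/(d - 1)
(4) = (g^2 - g - 6)/(g^2 + g - 30)
(5) = (z - 4)/(z + 3)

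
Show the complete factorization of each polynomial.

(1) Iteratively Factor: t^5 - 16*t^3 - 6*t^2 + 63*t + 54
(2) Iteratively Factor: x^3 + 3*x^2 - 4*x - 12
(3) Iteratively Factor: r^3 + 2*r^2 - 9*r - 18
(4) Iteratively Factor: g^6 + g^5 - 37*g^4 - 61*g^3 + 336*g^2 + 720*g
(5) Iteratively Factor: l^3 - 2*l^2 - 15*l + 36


(1) = (t - 3)*(t^4 + 3*t^3 - 7*t^2 - 27*t - 18) = (t - 3)*(t + 2)*(t^3 + t^2 - 9*t - 9) = (t - 3)*(t + 1)*(t + 2)*(t^2 - 9) = (t - 3)*(t + 1)*(t + 2)*(t + 3)*(t - 3)
(2) = (x - 2)*(x^2 + 5*x + 6) = (x - 2)*(x + 2)*(x + 3)
(3) = (r - 3)*(r^2 + 5*r + 6) = (r - 3)*(r + 2)*(r + 3)
(4) = (g + 3)*(g^5 - 2*g^4 - 31*g^3 + 32*g^2 + 240*g) = (g + 3)*(g + 4)*(g^4 - 6*g^3 - 7*g^2 + 60*g) = g*(g + 3)*(g + 4)*(g^3 - 6*g^2 - 7*g + 60) = g*(g + 3)^2*(g + 4)*(g^2 - 9*g + 20) = g*(g - 4)*(g + 3)^2*(g + 4)*(g - 5)
(5) = (l - 3)*(l^2 + l - 12) = (l - 3)*(l + 4)*(l - 3)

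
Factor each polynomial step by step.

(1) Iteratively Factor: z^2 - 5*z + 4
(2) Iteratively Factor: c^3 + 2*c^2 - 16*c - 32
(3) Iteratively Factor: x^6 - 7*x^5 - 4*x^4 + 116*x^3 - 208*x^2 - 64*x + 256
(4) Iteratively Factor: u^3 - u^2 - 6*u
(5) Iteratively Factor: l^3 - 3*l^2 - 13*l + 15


(1) = (z - 1)*(z - 4)
(2) = (c + 4)*(c^2 - 2*c - 8) = (c + 2)*(c + 4)*(c - 4)
(3) = (x - 2)*(x^5 - 5*x^4 - 14*x^3 + 88*x^2 - 32*x - 128) = (x - 2)*(x + 1)*(x^4 - 6*x^3 - 8*x^2 + 96*x - 128) = (x - 2)^2*(x + 1)*(x^3 - 4*x^2 - 16*x + 64) = (x - 4)*(x - 2)^2*(x + 1)*(x^2 - 16) = (x - 4)^2*(x - 2)^2*(x + 1)*(x + 4)
(4) = (u)*(u^2 - u - 6) = u*(u + 2)*(u - 3)
(5) = (l - 5)*(l^2 + 2*l - 3) = (l - 5)*(l + 3)*(l - 1)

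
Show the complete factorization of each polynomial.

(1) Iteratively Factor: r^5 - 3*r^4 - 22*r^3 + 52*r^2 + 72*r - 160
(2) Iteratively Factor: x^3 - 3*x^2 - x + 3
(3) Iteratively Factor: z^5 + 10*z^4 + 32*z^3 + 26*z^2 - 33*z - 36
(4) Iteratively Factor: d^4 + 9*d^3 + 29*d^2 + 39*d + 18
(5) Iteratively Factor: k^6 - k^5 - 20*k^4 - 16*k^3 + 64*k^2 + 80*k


(1) = (r - 2)*(r^4 - r^3 - 24*r^2 + 4*r + 80) = (r - 2)*(r + 2)*(r^3 - 3*r^2 - 18*r + 40) = (r - 2)*(r + 2)*(r + 4)*(r^2 - 7*r + 10) = (r - 2)^2*(r + 2)*(r + 4)*(r - 5)
(2) = (x - 3)*(x^2 - 1) = (x - 3)*(x - 1)*(x + 1)
(3) = (z + 4)*(z^4 + 6*z^3 + 8*z^2 - 6*z - 9) = (z + 3)*(z + 4)*(z^3 + 3*z^2 - z - 3) = (z - 1)*(z + 3)*(z + 4)*(z^2 + 4*z + 3) = (z - 1)*(z + 3)^2*(z + 4)*(z + 1)
(4) = (d + 1)*(d^3 + 8*d^2 + 21*d + 18) = (d + 1)*(d + 2)*(d^2 + 6*d + 9) = (d + 1)*(d + 2)*(d + 3)*(d + 3)
(5) = (k - 5)*(k^5 + 4*k^4 - 16*k^2 - 16*k) = k*(k - 5)*(k^4 + 4*k^3 - 16*k - 16) = k*(k - 5)*(k + 2)*(k^3 + 2*k^2 - 4*k - 8) = k*(k - 5)*(k + 2)^2*(k^2 - 4) = k*(k - 5)*(k - 2)*(k + 2)^2*(k + 2)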